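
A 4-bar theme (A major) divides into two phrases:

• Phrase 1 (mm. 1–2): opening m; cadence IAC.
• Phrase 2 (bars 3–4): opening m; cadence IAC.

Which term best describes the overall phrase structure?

repeated phrase

Both phrases have the same opening (m) and the same cadence (imperfect authentic cadence): the second is a restatement, not a consequent, so this is a repeated phrase rather than a period.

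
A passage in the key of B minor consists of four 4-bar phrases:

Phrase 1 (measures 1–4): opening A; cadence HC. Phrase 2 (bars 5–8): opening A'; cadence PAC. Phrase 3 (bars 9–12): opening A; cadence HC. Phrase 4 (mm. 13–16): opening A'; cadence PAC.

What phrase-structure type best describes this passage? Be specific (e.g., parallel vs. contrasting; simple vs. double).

repeated period

The cadence pattern HC–PAC–HC–PAC is weak–strong twice, and phrases 3–4 restate phrases 1–2: a period heard twice, not a double period (which would end weakly at phrase 2).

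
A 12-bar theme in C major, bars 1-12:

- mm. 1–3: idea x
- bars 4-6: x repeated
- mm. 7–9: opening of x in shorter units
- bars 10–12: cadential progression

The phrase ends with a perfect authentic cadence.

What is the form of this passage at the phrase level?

sentence

Basic idea (mm. 1-3) + its repetition (mm. 4–6) form the presentation; fragmentation and cadence (mm. 7–12) form the continuation — the 12-bar whole is a sentence.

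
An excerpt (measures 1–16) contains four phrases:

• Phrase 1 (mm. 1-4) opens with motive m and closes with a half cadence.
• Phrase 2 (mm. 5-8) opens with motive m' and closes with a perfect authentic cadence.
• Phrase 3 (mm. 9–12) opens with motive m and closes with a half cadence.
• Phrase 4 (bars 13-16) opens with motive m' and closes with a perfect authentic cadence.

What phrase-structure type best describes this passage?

repeated period

The cadence pattern HC–PAC–HC–PAC is weak–strong twice, and phrases 3–4 restate phrases 1–2: a period heard twice, not a double period (which would end weakly at phrase 2).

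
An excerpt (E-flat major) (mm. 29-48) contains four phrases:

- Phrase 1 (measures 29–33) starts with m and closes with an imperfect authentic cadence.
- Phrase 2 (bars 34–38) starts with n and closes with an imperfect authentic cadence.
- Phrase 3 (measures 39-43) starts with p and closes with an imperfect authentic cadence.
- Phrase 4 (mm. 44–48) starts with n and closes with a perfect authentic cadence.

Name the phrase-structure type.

Four phrases in two halves: the first half (mm. 29-38) ends with an imperfect authentic cadence, the second (measures 39–48) with a perfect authentic cadence — a large antecedent–consequent pair, i.e. a double period.
Phrase 3 begins with different material from phrase 1, making it contrasting.

contrasting double period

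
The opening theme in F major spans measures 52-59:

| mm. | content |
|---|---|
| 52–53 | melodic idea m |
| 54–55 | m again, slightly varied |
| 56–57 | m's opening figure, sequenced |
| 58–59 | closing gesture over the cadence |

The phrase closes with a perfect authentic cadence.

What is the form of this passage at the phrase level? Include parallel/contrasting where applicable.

sentence

Basic idea (mm. 52-53) + its repetition (mm. 54-55) form the presentation; fragmentation and cadence (mm. 56–59) form the continuation — the 8-bar whole is a sentence.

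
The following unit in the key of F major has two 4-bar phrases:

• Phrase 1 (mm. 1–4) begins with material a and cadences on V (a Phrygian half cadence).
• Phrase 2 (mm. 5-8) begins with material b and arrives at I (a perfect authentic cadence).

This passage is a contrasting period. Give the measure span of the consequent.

The antecedent is the phrase ending with the weaker cadence (Phrygian half cadence, phrase 1) and the consequent the one ending more conclusively (perfect authentic cadence, phrase 2); the consequent is measures 5–8.

measures 5–8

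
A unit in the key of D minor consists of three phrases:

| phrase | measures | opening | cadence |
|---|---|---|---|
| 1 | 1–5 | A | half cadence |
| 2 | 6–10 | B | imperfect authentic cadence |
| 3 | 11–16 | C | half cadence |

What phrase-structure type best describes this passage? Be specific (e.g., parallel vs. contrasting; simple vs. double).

The final phrase closes with a half cadence, which is not stronger than the preceding imperfect authentic cadence; the 3 phrases lack an overall antecedent–consequent design and so form a phrase group.

phrase group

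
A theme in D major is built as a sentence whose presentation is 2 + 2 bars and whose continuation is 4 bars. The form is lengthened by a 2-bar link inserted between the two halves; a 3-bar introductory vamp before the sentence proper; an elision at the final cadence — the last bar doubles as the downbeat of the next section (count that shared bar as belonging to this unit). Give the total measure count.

Basic sentence: 2 + 2 + 4 = 8 bars.
8 (basic form) + 2 (link) + 3 (introduction) = 13.
The elision shares a bar with the next section but does not change this unit's count.

13 measures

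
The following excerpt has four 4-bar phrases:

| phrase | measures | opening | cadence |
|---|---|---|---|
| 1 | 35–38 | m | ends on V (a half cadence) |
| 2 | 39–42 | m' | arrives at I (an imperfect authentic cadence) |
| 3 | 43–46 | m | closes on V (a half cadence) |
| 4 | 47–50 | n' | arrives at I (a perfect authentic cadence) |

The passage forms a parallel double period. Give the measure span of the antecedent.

In a double period the first pair of phrases (ending imperfect authentic cadence) is the large antecedent and the second pair (ending perfect authentic cadence) is the large consequent; the antecedent is measures 35–42.

measures 35–42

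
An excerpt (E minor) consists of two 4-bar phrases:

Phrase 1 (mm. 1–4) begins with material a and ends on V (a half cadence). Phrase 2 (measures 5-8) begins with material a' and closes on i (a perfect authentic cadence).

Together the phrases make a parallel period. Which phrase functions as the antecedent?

phrase 1

The phrase ending with the weaker cadence (half cadence) is the antecedent; the one ending more conclusively (perfect authentic cadence) is the consequent. The antecedent is phrase 1.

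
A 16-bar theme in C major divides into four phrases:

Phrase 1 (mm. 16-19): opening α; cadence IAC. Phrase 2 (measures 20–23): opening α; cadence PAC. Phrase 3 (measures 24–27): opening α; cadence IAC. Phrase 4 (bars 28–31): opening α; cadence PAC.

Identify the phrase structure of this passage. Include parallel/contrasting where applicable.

repeated period

The cadence pattern IAC–PAC–IAC–PAC is weak–strong twice, and phrases 3–4 restate phrases 1–2: a period heard twice, not a double period (which would end weakly at phrase 2).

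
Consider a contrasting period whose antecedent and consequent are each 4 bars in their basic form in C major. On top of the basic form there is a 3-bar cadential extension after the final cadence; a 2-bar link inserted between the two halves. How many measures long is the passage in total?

Basic contrasting period: 4 + 4 = 8 bars.
8 (basic form) + 3 (cadential extension) + 2 (link) = 13.

13 measures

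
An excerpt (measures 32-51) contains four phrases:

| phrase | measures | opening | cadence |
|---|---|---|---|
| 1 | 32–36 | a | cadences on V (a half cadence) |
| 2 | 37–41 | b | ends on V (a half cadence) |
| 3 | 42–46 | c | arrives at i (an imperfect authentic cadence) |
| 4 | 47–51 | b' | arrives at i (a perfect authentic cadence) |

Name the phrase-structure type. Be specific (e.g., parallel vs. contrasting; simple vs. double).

Four phrases in two halves: the first half (mm. 32-41) ends with a half cadence, the second (measures 42–51) with a perfect authentic cadence — a large antecedent–consequent pair, i.e. a double period.
Phrase 3 begins with different material from phrase 1, making it contrasting.

contrasting double period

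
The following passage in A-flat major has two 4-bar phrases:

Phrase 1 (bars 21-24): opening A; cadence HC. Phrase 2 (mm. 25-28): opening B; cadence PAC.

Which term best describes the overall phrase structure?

Phrase 1 ends with a half cadence (weaker) and phrase 2 with a perfect authentic cadence (stronger): antecedent + consequent = a period.
The two phrases open with different material (A / B), so the period is contrasting.

contrasting period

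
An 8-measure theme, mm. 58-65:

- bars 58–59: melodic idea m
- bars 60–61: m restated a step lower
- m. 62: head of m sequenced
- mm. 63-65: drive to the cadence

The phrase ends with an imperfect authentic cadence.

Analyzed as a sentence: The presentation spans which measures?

measures 58–61

The presentation of a sentence is the basic idea (mm. 58–59) plus its repetition (measures 60–61); the presentation is therefore bars 58–61.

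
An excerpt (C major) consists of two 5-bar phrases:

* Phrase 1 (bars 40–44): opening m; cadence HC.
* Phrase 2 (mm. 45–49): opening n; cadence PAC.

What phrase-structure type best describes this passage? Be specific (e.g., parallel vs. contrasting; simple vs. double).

contrasting period

Phrase 1 ends with a half cadence (weaker) and phrase 2 with a perfect authentic cadence (stronger): antecedent + consequent = a period.
The two phrases open with different material (m / n), so the period is contrasting.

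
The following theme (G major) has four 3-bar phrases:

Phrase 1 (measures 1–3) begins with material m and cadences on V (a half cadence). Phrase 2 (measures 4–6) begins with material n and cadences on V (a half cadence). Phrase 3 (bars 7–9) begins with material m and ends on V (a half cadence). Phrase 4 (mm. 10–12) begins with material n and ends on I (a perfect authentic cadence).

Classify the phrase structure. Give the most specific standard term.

Four phrases in two halves: the first half (measures 1-6) ends with a half cadence, the second (mm. 7–12) with a perfect authentic cadence — a large antecedent–consequent pair, i.e. a double period.
Phrase 3 begins with the same material as phrase 1, making it parallel.

parallel double period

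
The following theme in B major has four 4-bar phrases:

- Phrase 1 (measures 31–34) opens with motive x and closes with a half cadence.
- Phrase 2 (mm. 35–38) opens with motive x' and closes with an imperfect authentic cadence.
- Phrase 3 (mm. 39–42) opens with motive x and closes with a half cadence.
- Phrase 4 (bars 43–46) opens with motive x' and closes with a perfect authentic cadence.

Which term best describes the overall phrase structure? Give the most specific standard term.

Four phrases in two halves: the first half (bars 31-38) ends with an imperfect authentic cadence, the second (measures 39–46) with a perfect authentic cadence — a large antecedent–consequent pair, i.e. a double period.
Phrase 3 begins with the same material as phrase 1, making it parallel.

parallel double period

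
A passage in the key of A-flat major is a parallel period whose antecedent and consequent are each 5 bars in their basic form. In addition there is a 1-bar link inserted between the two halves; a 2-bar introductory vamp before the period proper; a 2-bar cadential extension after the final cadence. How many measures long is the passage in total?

Basic parallel period: 5 + 5 = 10 bars.
10 (basic form) + 1 (link) + 2 (introduction) + 2 (cadential extension) = 15.

15 measures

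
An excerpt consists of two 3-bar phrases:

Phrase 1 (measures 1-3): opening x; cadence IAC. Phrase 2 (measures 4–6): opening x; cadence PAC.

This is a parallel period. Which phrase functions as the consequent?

phrase 2

The phrase ending with the weaker cadence (imperfect authentic cadence) is the antecedent; the one ending more conclusively (perfect authentic cadence) is the consequent. The consequent is phrase 2.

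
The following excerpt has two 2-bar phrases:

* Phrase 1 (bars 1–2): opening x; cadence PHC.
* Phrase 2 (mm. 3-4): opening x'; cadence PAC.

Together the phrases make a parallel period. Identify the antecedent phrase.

phrase 1

The phrase ending with the weaker cadence (Phrygian half cadence) is the antecedent; the one ending more conclusively (perfect authentic cadence) is the consequent. The antecedent is phrase 1.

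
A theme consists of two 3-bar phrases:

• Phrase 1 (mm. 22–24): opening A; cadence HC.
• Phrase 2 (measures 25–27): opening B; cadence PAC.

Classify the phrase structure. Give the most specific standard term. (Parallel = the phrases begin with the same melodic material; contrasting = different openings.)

contrasting period

Phrase 1 ends with a half cadence (weaker) and phrase 2 with a perfect authentic cadence (stronger): antecedent + consequent = a period.
The two phrases open with different material (A / B), so the period is contrasting.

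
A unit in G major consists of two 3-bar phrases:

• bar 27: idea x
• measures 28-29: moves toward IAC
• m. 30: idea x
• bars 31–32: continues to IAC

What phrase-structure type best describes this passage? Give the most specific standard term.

Both phrases have the same opening (x) and the same cadence (imperfect authentic cadence): the second is a restatement, not a consequent, so this is a repeated phrase rather than a period.

repeated phrase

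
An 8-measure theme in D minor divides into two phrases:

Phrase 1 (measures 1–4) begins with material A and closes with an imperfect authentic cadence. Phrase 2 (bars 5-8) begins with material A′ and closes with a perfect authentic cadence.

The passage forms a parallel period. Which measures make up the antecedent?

The phrase ending with the weaker cadence (imperfect authentic cadence) is the antecedent; the one ending more conclusively (perfect authentic cadence) is the consequent. The antecedent is measures 1–4.

measures 1–4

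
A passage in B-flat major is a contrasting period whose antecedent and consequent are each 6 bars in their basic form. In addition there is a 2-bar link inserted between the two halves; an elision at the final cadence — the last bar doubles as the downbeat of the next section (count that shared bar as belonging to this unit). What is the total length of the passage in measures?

14 measures

Basic contrasting period: 6 + 6 = 12 bars.
12 (basic form) + 2 (link) = 14.
The elision shares a bar with the next section but does not change this unit's count.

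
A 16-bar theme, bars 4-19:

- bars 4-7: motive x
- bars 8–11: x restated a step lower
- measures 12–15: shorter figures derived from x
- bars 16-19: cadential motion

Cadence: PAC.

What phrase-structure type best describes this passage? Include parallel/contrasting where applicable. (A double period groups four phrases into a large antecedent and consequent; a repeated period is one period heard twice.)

Basic idea (bars 4–7) + its repetition (mm. 8–11) form the presentation; fragmentation and cadence (measures 12–19) form the continuation — the 16-bar whole is a sentence.

sentence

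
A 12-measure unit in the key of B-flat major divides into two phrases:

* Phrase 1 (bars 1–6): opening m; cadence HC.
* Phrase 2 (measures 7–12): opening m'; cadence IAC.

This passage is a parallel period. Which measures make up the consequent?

measures 7–12

The antecedent is the phrase ending with the weaker cadence (half cadence, phrase 1) and the consequent the one ending more conclusively (imperfect authentic cadence, phrase 2); the consequent is mm. 7–12.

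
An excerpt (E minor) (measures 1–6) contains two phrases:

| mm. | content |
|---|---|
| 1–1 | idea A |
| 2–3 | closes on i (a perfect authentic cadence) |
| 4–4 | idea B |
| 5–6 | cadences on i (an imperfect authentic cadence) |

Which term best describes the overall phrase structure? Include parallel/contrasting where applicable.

The second phrase closes with an imperfect authentic cadence, which is not stronger than the first phrase's perfect authentic cadence; without a weak→strong cadential pair there is no antecedent–consequent relationship, so this is a phrase group rather than a period.

phrase group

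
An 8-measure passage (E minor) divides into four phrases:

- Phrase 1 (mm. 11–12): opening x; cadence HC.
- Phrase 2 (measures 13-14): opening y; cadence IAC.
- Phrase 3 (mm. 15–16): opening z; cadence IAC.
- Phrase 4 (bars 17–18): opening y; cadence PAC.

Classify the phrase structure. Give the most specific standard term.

contrasting double period

Four phrases in two halves: the first half (mm. 11–14) ends with an imperfect authentic cadence, the second (mm. 15-18) with a perfect authentic cadence — a large antecedent–consequent pair, i.e. a double period.
Phrase 3 begins with different material from phrase 1, making it contrasting.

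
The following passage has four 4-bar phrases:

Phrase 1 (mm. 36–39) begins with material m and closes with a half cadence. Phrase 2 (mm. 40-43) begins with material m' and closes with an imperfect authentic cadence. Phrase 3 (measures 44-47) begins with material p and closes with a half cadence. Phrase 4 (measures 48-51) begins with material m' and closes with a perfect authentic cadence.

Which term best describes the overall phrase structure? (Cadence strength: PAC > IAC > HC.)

Four phrases in two halves: the first half (mm. 36–43) ends with an imperfect authentic cadence, the second (measures 44-51) with a perfect authentic cadence — a large antecedent–consequent pair, i.e. a double period.
Phrase 3 begins with different material from phrase 1, making it contrasting.

contrasting double period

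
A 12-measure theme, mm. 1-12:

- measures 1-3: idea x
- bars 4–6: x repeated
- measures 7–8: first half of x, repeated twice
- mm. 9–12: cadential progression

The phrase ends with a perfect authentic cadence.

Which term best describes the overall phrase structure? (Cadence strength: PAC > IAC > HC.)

sentence

Basic idea (mm. 1-3) + its repetition (measures 4–6) form the presentation; fragmentation and cadence (measures 7–12) form the continuation — the 12-bar whole is a sentence.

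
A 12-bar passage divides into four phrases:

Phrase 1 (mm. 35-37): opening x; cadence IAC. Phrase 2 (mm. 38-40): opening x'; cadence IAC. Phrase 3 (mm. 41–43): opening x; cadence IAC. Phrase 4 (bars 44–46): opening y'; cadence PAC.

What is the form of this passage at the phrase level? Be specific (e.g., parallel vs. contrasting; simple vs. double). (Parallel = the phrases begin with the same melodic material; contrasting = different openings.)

parallel double period

Four phrases in two halves: the first half (mm. 35-40) ends with an imperfect authentic cadence, the second (mm. 41–46) with a perfect authentic cadence — a large antecedent–consequent pair, i.e. a double period.
Phrase 3 begins with the same material as phrase 1, making it parallel.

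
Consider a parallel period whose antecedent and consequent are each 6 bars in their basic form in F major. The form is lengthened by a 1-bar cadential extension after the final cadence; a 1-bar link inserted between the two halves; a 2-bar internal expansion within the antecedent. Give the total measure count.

Basic parallel period: 6 + 6 = 12 bars.
12 (basic form) + 1 (cadential extension) + 1 (link) + 2 (internal expansion) = 16.

16 measures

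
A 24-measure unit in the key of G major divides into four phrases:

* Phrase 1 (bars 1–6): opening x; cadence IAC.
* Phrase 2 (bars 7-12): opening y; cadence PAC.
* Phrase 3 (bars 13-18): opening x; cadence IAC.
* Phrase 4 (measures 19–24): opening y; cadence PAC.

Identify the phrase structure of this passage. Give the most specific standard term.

The cadence pattern IAC–PAC–IAC–PAC is weak–strong twice, and phrases 3–4 restate phrases 1–2: a period heard twice, not a double period (which would end weakly at phrase 2).

repeated period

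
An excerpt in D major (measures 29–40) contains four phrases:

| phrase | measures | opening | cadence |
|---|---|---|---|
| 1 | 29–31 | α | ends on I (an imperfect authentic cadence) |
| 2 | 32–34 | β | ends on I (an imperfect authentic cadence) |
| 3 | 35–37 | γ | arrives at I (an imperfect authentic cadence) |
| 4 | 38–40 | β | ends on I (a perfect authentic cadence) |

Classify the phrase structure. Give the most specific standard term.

contrasting double period

Four phrases in two halves: the first half (bars 29-34) ends with an imperfect authentic cadence, the second (mm. 35-40) with a perfect authentic cadence — a large antecedent–consequent pair, i.e. a double period.
Phrase 3 begins with different material from phrase 1, making it contrasting.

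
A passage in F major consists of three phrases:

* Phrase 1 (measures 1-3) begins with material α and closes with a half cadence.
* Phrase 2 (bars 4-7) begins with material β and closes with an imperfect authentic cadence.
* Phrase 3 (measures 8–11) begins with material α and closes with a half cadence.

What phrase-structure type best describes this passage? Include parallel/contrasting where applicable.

The final phrase closes with a half cadence, which is not stronger than the preceding imperfect authentic cadence; the 3 phrases lack an overall antecedent–consequent design and so form a phrase group.

phrase group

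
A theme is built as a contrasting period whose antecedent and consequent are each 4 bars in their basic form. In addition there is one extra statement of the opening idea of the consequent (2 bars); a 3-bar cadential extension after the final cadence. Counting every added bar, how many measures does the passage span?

Basic contrasting period: 4 + 4 = 8 bars.
8 (basic form) + 2 (extra statement) + 3 (cadential extension) = 13.

13 measures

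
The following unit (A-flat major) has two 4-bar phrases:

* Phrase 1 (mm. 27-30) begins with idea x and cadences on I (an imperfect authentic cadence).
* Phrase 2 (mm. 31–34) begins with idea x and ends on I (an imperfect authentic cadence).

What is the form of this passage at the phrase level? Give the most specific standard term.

repeated phrase

Both phrases have the same opening (x) and the same cadence (imperfect authentic cadence): the second is a restatement, not a consequent, so this is a repeated phrase rather than a period.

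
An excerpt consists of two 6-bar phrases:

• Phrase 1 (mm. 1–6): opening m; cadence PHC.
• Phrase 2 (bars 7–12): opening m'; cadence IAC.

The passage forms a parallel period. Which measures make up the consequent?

The phrase ending with the weaker cadence (Phrygian half cadence) is the antecedent; the one ending more conclusively (imperfect authentic cadence) is the consequent. The consequent is measures 7–12.

measures 7–12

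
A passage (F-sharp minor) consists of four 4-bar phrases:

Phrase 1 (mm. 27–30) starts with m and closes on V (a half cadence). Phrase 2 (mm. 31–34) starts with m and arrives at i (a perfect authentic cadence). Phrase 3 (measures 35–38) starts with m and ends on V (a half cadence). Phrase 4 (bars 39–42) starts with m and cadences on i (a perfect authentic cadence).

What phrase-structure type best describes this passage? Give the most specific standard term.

The cadence pattern HC–PAC–HC–PAC is weak–strong twice, and phrases 3–4 restate phrases 1–2: a period heard twice, not a double period (which would end weakly at phrase 2).

repeated period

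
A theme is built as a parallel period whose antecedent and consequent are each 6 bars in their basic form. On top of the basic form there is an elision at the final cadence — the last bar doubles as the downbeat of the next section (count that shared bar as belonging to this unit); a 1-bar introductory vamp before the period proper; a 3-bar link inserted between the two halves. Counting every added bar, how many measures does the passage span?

Basic parallel period: 6 + 6 = 12 bars.
12 (basic form) + 1 (introduction) + 3 (link) = 16.
The elision shares a bar with the next section but does not change this unit's count.

16 measures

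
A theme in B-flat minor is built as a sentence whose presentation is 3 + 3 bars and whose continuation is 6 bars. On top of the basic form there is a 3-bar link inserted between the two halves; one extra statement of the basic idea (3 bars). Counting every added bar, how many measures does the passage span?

Basic sentence: 3 + 3 + 6 = 12 bars.
12 (basic form) + 3 (link) + 3 (extra statement) = 18.

18 measures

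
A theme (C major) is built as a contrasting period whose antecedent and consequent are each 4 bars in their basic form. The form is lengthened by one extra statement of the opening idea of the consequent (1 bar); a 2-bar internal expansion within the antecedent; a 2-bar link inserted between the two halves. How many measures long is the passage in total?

Basic contrasting period: 4 + 4 = 8 bars.
8 (basic form) + 1 (extra statement) + 2 (internal expansion) + 2 (link) = 13.

13 measures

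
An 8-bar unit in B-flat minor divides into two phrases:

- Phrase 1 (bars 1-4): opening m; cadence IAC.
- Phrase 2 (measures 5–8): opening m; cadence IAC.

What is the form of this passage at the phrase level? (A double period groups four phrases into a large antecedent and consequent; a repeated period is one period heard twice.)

repeated phrase

Both phrases have the same opening (m) and the same cadence (imperfect authentic cadence): the second is a restatement, not a consequent, so this is a repeated phrase rather than a period.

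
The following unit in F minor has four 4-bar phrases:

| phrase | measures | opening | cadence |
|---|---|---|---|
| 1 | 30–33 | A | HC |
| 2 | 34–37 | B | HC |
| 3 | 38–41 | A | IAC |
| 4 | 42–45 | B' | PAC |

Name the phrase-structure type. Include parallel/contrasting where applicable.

parallel double period

Four phrases in two halves: the first half (measures 30–37) ends with a half cadence, the second (mm. 38–45) with a perfect authentic cadence — a large antecedent–consequent pair, i.e. a double period.
Phrase 3 begins with the same material as phrase 1, making it parallel.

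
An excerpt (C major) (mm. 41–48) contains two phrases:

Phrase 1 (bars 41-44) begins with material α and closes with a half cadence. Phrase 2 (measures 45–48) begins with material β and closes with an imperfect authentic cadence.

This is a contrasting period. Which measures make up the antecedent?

measures 41–44

The phrase ending with the weaker cadence (half cadence) is the antecedent; the one ending more conclusively (imperfect authentic cadence) is the consequent. The antecedent is measures 41–44.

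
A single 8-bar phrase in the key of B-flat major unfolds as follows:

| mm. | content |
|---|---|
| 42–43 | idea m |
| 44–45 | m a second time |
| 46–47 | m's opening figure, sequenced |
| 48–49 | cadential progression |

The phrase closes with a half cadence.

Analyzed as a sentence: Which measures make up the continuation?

After the presentation (mm. 42–45), the continuation covers the fragmentation through the cadence: mm. 46–49.

measures 46–49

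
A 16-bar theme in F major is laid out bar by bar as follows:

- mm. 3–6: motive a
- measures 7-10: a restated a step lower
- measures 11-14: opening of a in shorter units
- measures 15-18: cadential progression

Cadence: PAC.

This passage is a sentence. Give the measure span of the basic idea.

measures 3–6

The presentation of a sentence is the basic idea (measures 3-6) plus its repetition (measures 7–10); the basic idea is therefore mm. 3-6.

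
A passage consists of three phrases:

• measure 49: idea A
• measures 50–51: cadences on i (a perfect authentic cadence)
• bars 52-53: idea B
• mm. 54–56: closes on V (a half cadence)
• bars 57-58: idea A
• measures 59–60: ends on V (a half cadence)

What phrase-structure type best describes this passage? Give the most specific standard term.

The final phrase closes with a half cadence, which is not stronger than the preceding half cadence; the 3 phrases lack an overall antecedent–consequent design and so form a phrase group.

phrase group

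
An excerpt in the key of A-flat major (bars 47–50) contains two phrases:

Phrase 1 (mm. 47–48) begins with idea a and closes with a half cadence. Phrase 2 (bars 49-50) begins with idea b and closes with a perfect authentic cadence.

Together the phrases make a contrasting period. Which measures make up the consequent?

The phrase ending with the weaker cadence (half cadence) is the antecedent; the one ending more conclusively (perfect authentic cadence) is the consequent. The consequent is measures 49–50.

measures 49–50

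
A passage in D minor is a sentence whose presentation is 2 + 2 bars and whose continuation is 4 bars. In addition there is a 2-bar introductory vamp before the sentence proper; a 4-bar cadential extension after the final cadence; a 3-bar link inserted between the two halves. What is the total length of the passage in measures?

17 measures

Basic sentence: 2 + 2 + 4 = 8 bars.
8 (basic form) + 2 (introduction) + 4 (cadential extension) + 3 (link) = 17.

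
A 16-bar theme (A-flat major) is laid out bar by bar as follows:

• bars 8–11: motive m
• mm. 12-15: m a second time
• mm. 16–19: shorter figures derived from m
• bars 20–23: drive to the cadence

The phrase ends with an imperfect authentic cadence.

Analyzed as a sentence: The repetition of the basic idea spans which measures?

measures 12–15

The presentation of a sentence is the basic idea (mm. 8–11) plus its repetition (mm. 12–15); the repetition of the basic idea is therefore measures 12-15.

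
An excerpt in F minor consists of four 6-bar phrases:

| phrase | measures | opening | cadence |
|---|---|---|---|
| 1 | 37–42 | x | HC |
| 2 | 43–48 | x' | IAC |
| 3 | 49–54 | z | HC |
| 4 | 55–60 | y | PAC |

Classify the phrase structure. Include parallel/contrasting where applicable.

contrasting double period

Four phrases in two halves: the first half (mm. 37–48) ends with an imperfect authentic cadence, the second (measures 49-60) with a perfect authentic cadence — a large antecedent–consequent pair, i.e. a double period.
Phrase 3 begins with different material from phrase 1, making it contrasting.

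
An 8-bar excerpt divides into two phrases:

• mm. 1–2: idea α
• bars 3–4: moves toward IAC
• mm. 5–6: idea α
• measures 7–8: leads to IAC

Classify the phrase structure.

Both phrases have the same opening (α) and the same cadence (imperfect authentic cadence): the second is a restatement, not a consequent, so this is a repeated phrase rather than a period.

repeated phrase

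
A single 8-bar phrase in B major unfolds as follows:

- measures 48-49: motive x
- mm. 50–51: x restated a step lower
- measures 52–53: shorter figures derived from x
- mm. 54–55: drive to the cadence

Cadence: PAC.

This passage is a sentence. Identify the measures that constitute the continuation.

After the presentation (mm. 48–51), the continuation covers the fragmentation through the cadence: mm. 52–55.

measures 52–55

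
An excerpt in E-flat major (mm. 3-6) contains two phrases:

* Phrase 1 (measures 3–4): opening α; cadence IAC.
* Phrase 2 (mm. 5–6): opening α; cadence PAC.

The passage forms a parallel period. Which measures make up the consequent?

The phrase ending with the weaker cadence (imperfect authentic cadence) is the antecedent; the one ending more conclusively (perfect authentic cadence) is the consequent. The consequent is measures 5–6.

measures 5–6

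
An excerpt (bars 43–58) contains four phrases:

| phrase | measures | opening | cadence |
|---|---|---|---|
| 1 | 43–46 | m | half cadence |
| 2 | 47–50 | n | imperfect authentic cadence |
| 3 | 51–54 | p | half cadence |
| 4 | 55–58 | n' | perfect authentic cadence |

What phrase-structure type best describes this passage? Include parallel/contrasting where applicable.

contrasting double period

Four phrases in two halves: the first half (mm. 43–50) ends with an imperfect authentic cadence, the second (mm. 51-58) with a perfect authentic cadence — a large antecedent–consequent pair, i.e. a double period.
Phrase 3 begins with different material from phrase 1, making it contrasting.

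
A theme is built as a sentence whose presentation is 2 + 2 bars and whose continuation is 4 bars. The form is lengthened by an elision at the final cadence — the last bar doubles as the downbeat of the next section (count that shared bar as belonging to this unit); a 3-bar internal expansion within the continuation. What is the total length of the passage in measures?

Basic sentence: 2 + 2 + 4 = 8 bars.
8 (basic form) + 3 (internal expansion) = 11.
The elision shares a bar with the next section but does not change this unit's count.

11 measures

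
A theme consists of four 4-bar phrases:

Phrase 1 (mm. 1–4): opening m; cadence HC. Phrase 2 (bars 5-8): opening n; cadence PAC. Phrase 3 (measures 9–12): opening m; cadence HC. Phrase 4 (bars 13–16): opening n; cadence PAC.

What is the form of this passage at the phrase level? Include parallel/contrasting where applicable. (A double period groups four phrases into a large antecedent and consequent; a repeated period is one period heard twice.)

repeated period

The cadence pattern HC–PAC–HC–PAC is weak–strong twice, and phrases 3–4 restate phrases 1–2: a period heard twice, not a double period (which would end weakly at phrase 2).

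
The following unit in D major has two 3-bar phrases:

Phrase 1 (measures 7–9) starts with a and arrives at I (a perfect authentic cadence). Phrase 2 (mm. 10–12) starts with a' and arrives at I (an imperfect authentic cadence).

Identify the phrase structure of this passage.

The second phrase closes with an imperfect authentic cadence, which is not stronger than the first phrase's perfect authentic cadence; without a weak→strong cadential pair there is no antecedent–consequent relationship, so this is a phrase group rather than a period.

phrase group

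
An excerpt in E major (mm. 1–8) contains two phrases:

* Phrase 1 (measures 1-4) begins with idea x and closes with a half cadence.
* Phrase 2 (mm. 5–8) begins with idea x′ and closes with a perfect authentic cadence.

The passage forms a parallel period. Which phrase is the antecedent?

phrase 1

The phrase ending with the weaker cadence (half cadence) is the antecedent; the one ending more conclusively (perfect authentic cadence) is the consequent. The antecedent is phrase 1.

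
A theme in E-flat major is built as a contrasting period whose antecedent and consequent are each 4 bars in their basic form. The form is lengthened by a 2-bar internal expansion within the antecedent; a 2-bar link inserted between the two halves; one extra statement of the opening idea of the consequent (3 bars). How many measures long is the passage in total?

Basic contrasting period: 4 + 4 = 8 bars.
8 (basic form) + 2 (internal expansion) + 2 (link) + 3 (extra statement) = 15.

15 measures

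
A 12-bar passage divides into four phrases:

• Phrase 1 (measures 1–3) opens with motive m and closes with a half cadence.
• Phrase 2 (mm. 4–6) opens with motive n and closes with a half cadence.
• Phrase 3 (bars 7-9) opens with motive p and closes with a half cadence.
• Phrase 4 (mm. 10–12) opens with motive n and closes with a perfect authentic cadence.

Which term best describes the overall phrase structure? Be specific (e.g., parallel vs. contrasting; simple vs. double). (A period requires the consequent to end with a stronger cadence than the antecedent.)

contrasting double period

Four phrases in two halves: the first half (mm. 1-6) ends with a half cadence, the second (mm. 7–12) with a perfect authentic cadence — a large antecedent–consequent pair, i.e. a double period.
Phrase 3 begins with different material from phrase 1, making it contrasting.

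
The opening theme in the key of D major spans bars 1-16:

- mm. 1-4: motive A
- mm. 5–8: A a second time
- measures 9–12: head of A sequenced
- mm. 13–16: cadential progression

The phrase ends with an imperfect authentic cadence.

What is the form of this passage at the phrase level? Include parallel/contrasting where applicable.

Basic idea (bars 1-4) + its repetition (mm. 5–8) form the presentation; fragmentation and cadence (bars 9–16) form the continuation — the 16-bar whole is a sentence.

sentence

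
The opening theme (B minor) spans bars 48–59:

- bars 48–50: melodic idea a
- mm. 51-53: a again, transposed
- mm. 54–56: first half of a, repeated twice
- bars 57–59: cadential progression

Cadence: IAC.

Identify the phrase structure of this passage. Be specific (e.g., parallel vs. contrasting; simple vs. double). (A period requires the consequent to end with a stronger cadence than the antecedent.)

Basic idea (measures 48–50) + its repetition (bars 51-53) form the presentation; fragmentation and cadence (measures 54-59) form the continuation — the 12-bar whole is a sentence.

sentence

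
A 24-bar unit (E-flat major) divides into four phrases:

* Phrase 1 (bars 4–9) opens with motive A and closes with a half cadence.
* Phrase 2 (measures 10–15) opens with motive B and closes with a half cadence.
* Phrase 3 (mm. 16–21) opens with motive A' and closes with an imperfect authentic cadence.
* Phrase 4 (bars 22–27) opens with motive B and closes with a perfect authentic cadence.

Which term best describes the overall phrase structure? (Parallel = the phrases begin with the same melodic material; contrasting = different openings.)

parallel double period

Four phrases in two halves: the first half (mm. 4–15) ends with a half cadence, the second (mm. 16–27) with a perfect authentic cadence — a large antecedent–consequent pair, i.e. a double period.
Phrase 3 begins with the same material as phrase 1, making it parallel.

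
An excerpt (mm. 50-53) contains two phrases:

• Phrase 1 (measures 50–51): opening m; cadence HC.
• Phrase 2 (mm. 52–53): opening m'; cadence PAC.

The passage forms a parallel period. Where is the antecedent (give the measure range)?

The antecedent is the phrase ending with the weaker cadence (half cadence, phrase 1) and the consequent the one ending more conclusively (perfect authentic cadence, phrase 2); the antecedent is mm. 50-51.

measures 50–51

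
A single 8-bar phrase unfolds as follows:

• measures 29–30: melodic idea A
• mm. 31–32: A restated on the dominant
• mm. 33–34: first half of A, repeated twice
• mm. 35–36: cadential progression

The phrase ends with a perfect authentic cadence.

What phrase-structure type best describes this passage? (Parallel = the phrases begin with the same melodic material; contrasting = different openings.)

Basic idea (mm. 29-30) + its repetition (mm. 31–32) form the presentation; fragmentation and cadence (bars 33–36) form the continuation — the 8-bar whole is a sentence.

sentence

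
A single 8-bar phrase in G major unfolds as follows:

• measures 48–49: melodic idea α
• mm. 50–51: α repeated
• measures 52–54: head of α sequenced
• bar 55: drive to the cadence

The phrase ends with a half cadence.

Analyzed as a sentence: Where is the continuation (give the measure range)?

After the presentation (measures 48–51), the continuation covers the fragmentation through the cadence: mm. 52-55.

measures 52–55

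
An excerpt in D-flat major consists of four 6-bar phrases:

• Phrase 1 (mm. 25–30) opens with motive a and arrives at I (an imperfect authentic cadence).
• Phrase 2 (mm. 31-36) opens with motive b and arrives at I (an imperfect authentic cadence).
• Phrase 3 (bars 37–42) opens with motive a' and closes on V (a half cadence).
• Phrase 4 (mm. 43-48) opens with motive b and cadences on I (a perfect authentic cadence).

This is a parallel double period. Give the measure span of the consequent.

measures 37–48

In a double period the first pair of phrases (ending imperfect authentic cadence) is the large antecedent and the second pair (ending perfect authentic cadence) is the large consequent; the consequent is measures 37–48.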